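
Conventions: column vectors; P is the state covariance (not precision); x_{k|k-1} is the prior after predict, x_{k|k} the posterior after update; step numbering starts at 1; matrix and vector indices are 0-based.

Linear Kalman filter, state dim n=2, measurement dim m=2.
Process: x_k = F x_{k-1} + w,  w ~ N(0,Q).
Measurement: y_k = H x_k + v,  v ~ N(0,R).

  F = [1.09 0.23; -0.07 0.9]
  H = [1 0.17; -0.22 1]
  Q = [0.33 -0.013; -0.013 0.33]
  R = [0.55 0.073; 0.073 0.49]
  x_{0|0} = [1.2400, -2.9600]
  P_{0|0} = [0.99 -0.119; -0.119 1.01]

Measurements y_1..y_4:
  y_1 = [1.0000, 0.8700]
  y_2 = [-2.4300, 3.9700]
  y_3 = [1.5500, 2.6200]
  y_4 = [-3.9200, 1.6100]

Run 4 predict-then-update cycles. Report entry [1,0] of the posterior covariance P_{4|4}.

P_post[1,0] = 0.0428

step 1: x^-=[0.6708, -2.7508]  P^-=[1.5000 0.0057; 0.0057 1.1679]  S=[2.0857 -0.0529; -0.0529 1.7280]  K=[0.7154 -0.1657; 0.1152 0.6787]  nu=[0.7968, 3.7684]  x^+=[0.6163, -0.1015]  P^+=[0.3724 0.0529; 0.0529 0.3526]
step 2: x^-=[0.6484, -0.1345]  P^-=[0.8176 0.0827; 0.0827 0.6108]  S=[1.4134 0.0765; 0.0765 1.1040]  K=[0.5954 -0.1293; 0.1033 0.5296]  nu=[-3.0556, 4.2471]  x^+=[-1.7203, 1.7993]  P^+=[0.3098 0.0483; 0.0483 0.2777]
step 3: x^-=[-1.4613, 1.7398]  P^-=[0.7370 0.0674; 0.0674 0.5503]  S=[1.3258 0.0693; 0.0693 1.0464]  K=[0.5712 -0.1284; 0.0950 0.5055]  nu=[2.7155, 0.5587]  x^+=[0.0182, 2.2802]  P^+=[0.2973 0.0442; 0.0442 0.2644]
step 4: x^-=[0.5443, 2.0509]  P^-=[0.7194 0.0617; 0.0617 0.5400]  S=[1.3059 0.0659; 0.0659 1.0377]  K=[0.5654 -0.1290; 0.0922 0.5015]  nu=[-4.8129, -0.3211]  x^+=[-2.1354, 1.4460]  P^+=[0.2943 0.0428; 0.0428 0.2619]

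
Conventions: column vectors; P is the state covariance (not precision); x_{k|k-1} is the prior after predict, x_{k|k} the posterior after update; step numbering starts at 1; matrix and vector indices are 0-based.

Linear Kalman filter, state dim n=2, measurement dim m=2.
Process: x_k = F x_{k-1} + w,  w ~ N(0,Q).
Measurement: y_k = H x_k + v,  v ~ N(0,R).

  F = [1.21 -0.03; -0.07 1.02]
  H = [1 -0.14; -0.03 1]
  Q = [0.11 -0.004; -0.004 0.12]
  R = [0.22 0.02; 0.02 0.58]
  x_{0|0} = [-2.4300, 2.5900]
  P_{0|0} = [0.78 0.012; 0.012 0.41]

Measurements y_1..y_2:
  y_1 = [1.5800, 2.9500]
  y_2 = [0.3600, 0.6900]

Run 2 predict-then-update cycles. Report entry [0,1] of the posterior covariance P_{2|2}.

step 1: x^-=[-3.0180, 2.8119]  P^-=[1.2515 -0.0678; -0.0678 0.5487]  S=[1.5012 -0.1624; -0.1624 1.1339]  K=[0.8430 0.0279; -0.0445 0.4793]  nu=[4.9917, 0.0476]  x^+=[1.1912, 2.6128]  P^+=[0.1914 0.0388; 0.0388 0.2783]
step 2: x^-=[1.3630, 2.5817]  P^-=[0.3877 0.0192; 0.0192 0.4049]  S=[0.6103 -0.0290; -0.0290 0.9841]  K=[0.6322 0.0263; -0.0419 0.4096]  nu=[-0.6416, -1.8508]  x^+=[0.9087, 1.8504]  P^+=[0.1441 0.0322; 0.0322 0.2377]

P_post[0,1] = 0.0322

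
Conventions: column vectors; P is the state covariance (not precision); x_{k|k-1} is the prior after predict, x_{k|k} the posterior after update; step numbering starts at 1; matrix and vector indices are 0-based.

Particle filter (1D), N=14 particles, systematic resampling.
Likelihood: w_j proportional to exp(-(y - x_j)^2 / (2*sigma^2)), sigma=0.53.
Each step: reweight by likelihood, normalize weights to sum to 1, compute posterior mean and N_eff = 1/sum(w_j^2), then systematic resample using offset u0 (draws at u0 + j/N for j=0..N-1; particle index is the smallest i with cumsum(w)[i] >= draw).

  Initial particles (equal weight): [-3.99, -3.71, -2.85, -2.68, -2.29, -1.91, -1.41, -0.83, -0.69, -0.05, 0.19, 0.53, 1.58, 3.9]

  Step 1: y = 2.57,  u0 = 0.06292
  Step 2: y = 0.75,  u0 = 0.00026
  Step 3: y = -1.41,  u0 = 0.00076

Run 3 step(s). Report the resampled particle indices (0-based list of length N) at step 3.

resampled_idx = [0, 1, 2, 3, 4, 5, 6, 7, 8, 9, 10, 11, 12, 13]

step 1: w=[0.0000, 0.0000, 0.0000, 0.0000, 0.0000, 0.0000, 0.0000, 0.0000, 0.0000, 0.0000, 0.0002, 0.0028, 0.8004, 0.1966]  mean=2.0329  Neff=1.4720  idx=[12, 12, 12, 12, 12, 12, 12, 12, 12, 12, 12, 13, 13, 13]
step 2: w=[0.0909, 0.0909, 0.0909, 0.0909, 0.0909, 0.0909, 0.0909, 0.0909, 0.0909, 0.0909, 0.0909, 0.0000, 0.0000, 0.0000]  mean=1.5800  Neff=11.0000  idx=[0, 0, 1, 2, 3, 3, 4, 5, 6, 7, 7, 8, 9, 10]
step 3: w=[0.0714, 0.0714, 0.0714, 0.0714, 0.0714, 0.0714, 0.0714, 0.0714, 0.0714, 0.0714, 0.0714, 0.0714, 0.0714, 0.0714]  mean=1.5800  Neff=14.0000  idx=[0, 1, 2, 3, 4, 5, 6, 7, 8, 9, 10, 11, 12, 13]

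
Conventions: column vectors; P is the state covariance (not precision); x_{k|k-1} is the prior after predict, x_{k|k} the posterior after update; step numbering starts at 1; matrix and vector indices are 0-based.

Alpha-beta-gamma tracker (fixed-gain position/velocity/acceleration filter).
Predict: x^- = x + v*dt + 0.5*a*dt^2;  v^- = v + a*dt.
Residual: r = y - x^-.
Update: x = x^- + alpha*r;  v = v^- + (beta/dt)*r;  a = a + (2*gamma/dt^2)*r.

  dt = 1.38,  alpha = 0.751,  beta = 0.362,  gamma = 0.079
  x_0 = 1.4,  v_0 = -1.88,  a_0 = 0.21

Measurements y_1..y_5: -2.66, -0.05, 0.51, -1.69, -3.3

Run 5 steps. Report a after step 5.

a_post = 0.0943

step 1: x_pred=-0.9944  r=-1.6656  x^+=-2.2453  v^+=-2.0271  a^+=0.0718
step 2: x_pred=-4.9743  r=4.9243  x^+=-1.2762  v^+=-0.6363  a^+=0.4804
step 3: x_pred=-1.6968  r=2.2068  x^+=-0.0395  v^+=0.6055  a^+=0.6635
step 4: x_pred=1.4279  r=-3.1179  x^+=-0.9137  v^+=0.7032  a^+=0.4048
step 5: x_pred=0.4422  r=-3.7422  x^+=-2.3682  v^+=0.2801  a^+=0.0943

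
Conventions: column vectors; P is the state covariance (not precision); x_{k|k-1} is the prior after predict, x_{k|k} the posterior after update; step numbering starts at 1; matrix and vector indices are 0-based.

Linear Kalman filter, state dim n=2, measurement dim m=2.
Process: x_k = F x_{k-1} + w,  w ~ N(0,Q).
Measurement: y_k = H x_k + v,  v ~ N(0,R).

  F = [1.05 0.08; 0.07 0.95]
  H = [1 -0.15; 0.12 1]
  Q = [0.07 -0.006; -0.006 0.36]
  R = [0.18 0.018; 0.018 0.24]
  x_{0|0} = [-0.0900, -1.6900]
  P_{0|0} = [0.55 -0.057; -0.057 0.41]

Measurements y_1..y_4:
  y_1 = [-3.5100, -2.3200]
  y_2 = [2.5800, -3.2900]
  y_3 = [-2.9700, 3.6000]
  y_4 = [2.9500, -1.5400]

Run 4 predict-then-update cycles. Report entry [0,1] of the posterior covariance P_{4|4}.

step 1: x^-=[-0.2297, -1.6118]  P^-=[0.6694 0.0084; 0.0084 0.7251]  S=[0.8632 -0.0022; -0.0022 0.9768]  K=[0.7743 0.0926; -0.1144 0.7431]  nu=[-3.5221, -0.6806]  x^+=[-3.0198, -1.7147]  P^+=[0.1439 0.0189; 0.0189 0.1740]
step 2: x^-=[-3.3079, -1.8404]  P^-=[0.2329 0.0368; 0.0368 0.5203]  S=[0.4136 0.0040; 0.0040 0.7725]  K=[0.5490 0.0809; -0.1064 0.6798]  nu=[5.6119, -1.0527]  x^+=[-0.3121, -3.1531]  P^+=[0.1028 0.0170; 0.0170 0.1592]
step 3: x^-=[-0.5799, -3.0173]  P^-=[0.1872 0.0307; 0.0307 0.5064]  S=[0.3694 -0.0054; -0.0054 0.7565]  K=[0.4954 0.0738; -0.1128 0.6735]  nu=[-2.8427, 6.6869]  x^+=[-1.4950, 1.8071]  P^+=[0.0928 0.0155; 0.0155 0.1578]
step 4: x^-=[-1.4252, 1.6121]  P^-=[0.1760 0.0283; 0.0283 0.5049]  S=[0.3588 -0.0088; -0.0088 0.7542]  K=[0.4803 0.0712; -0.1156 0.6726]  nu=[4.6170, -2.9811]  x^+=[0.5801, -0.9267]  P^+=[0.0900 0.0149; 0.0149 0.1575]

P_post[0,1] = 0.0149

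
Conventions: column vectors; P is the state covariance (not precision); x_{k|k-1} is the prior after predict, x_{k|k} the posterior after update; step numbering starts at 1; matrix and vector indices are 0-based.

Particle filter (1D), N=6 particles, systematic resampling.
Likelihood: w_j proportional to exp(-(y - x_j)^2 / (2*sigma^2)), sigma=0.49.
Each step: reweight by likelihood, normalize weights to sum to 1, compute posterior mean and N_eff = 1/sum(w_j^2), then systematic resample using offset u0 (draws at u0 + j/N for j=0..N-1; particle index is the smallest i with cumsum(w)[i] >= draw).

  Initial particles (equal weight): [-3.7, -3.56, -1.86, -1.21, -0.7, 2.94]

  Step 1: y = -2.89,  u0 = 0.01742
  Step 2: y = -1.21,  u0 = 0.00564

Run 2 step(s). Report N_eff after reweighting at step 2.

step 1: w=[0.3354, 0.5164, 0.1444, 0.0037, 0.0001, 0.0000]  mean=-3.3527  Neff=2.4995  idx=[0, 0, 1, 1, 1, 1]
step 2: w=[0.0543, 0.0543, 0.2228, 0.2228, 0.2228, 0.2228]  mean=-3.5752  Neff=4.8896  idx=[0, 2, 3, 3, 4, 5]

N_eff = 4.8896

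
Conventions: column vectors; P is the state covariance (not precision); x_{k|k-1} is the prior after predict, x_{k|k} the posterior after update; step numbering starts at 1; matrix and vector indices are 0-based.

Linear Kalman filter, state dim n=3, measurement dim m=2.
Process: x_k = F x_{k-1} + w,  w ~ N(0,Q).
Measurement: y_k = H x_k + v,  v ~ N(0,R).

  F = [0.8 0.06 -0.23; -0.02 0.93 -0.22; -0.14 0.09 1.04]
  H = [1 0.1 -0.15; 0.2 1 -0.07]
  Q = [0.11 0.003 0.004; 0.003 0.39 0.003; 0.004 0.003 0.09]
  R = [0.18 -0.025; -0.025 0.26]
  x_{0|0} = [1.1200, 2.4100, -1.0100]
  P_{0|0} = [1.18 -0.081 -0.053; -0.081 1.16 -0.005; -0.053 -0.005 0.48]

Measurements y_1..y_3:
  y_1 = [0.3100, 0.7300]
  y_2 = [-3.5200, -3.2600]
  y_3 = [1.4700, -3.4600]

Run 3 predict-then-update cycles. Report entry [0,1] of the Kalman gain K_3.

K[0,1] = 0.0018

step 1: x^-=[1.2729, 2.4411, -0.9903]  P^-=[0.9066 0.0232 -0.2879; 0.0232 1.4216 -0.0010; -0.2879 -0.0010 0.6582]  S=[1.2067 0.3580; 0.3580 1.7385]  K=[0.7996 -0.0354; -0.1132 0.8437; -0.3223 0.0062]  nu=[-1.3556, -2.0350]  x^+=[0.2611, 0.8776, -0.5660]  P^+=[0.1533 -0.0586 0.0176; -0.0586 0.2370 0.0435; 0.0176 0.0435 0.5342]
step 2: x^-=[0.3917, 0.9354, -0.5462]  P^-=[0.2239 -0.0157 -0.1264; -0.0157 0.6054 -0.0498; -0.1264 -0.0498 0.6773]  S=[0.4615 0.0919; 0.0919 0.8819]  K=[0.5252 -0.0117; -0.0239 0.6893; -0.4872 -0.0881]  nu=[-4.0872, -4.3120]  x^+=[-1.7046, -1.9395, 1.8251]  P^+=[0.0976 -0.0361 -0.0055; -0.0361 0.1891 0.0291; -0.0055 0.0291 0.5530]
step 3: x^-=[-1.8998, -2.1712, 1.9622]  P^-=[0.2002 0.0075 -0.1440; 0.0075 0.5697 -0.0752; -0.1440 -0.0752 0.6995]  S=[0.4485 0.1132; 0.1132 0.8587]  K=[0.4956 0.0018; -0.0006 0.6714; -0.5449 -0.1063]  nu=[3.8813, -0.7715]  x^+=[0.0224, -2.6914, -0.0706]  P^+=[0.0898 -0.0311 -0.0166; -0.0311 0.1827 0.0274; -0.0166 0.0274 0.5435]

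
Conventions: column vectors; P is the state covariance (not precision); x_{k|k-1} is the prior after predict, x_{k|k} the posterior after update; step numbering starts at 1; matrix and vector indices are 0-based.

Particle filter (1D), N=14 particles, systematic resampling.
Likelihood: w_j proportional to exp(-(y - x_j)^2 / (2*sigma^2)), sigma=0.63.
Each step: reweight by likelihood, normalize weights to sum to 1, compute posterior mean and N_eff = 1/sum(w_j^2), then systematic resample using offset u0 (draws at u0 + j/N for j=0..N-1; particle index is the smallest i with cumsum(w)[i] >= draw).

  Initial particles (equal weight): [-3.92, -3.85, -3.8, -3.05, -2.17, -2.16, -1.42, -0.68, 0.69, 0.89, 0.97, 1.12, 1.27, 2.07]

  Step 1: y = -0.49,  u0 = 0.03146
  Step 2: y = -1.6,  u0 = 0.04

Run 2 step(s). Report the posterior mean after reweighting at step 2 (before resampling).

step 1: w=[0.0000, 0.0000, 0.0000, 0.0001, 0.0164, 0.0171, 0.1932, 0.5488, 0.0994, 0.0521, 0.0392, 0.0219, 0.0116, 0.0001]  mean=-0.5279  Neff=2.8266  idx=[5, 6, 6, 7, 7, 7, 7, 7, 7, 7, 7, 8, 9, 10]
step 2: w=[0.1259, 0.1794, 0.1794, 0.0644, 0.0644, 0.0644, 0.0644, 0.0644, 0.0644, 0.0644, 0.0644, 0.0003, 0.0001, 0.0000]  mean=-1.1314  Neff=8.8196  idx=[0, 0, 1, 1, 2, 2, 2, 3, 4, 6, 7, 8, 9, 10]

post_mean = -1.1314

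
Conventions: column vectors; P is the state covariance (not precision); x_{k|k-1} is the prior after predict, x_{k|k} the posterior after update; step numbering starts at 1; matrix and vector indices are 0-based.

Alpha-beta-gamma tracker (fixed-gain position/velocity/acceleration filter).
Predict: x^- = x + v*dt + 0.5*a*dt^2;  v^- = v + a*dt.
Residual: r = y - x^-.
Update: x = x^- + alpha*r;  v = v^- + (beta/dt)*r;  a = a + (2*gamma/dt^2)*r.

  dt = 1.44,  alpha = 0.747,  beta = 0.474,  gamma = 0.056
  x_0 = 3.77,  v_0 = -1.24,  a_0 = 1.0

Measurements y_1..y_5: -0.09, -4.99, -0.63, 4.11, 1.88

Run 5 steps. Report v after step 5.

v_post = 2.3746

step 1: x_pred=3.0212  r=-3.1112  x^+=0.6971  v^+=-0.8241  a^+=0.8320
step 2: x_pred=0.3730  r=-5.3630  x^+=-3.6332  v^+=-1.3914  a^+=0.5423
step 3: x_pred=-5.0745  r=4.4445  x^+=-1.7545  v^+=0.8525  a^+=0.7823
step 4: x_pred=0.2842  r=3.8258  x^+=3.1421  v^+=3.2384  a^+=0.9890
step 5: x_pred=8.8307  r=-6.9507  x^+=3.6385  v^+=2.3746  a^+=0.6136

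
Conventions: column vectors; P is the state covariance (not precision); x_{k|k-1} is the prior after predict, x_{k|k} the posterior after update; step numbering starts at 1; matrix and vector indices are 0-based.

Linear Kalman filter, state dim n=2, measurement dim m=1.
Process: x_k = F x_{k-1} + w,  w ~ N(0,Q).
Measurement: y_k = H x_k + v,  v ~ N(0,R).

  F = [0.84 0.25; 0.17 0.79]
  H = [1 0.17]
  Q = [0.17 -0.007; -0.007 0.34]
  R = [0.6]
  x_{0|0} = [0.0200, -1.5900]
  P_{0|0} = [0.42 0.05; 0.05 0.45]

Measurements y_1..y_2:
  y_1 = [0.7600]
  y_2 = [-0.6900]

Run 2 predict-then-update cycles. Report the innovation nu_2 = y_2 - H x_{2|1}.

innov = [-0.5401]

step 1: x^-=[-0.3807, -1.2527]  P^-=[0.5155 0.1772; 0.1772 0.6464]  S=[1.1944]  K=[0.4568; 0.2403]  nu=[1.3537]  x^+=[0.2376, -0.9274]  P^+=[0.2663 0.0460; 0.0460 0.5774]
step 2: x^-=[-0.0322, -0.6922]  P^-=[0.4133 0.1776; 0.1776 0.7204]  S=[1.0945]  K=[0.4052; 0.2741]  nu=[-0.5401]  x^+=[-0.2511, -0.8403]  P^+=[0.2336 0.0560; 0.0560 0.6382]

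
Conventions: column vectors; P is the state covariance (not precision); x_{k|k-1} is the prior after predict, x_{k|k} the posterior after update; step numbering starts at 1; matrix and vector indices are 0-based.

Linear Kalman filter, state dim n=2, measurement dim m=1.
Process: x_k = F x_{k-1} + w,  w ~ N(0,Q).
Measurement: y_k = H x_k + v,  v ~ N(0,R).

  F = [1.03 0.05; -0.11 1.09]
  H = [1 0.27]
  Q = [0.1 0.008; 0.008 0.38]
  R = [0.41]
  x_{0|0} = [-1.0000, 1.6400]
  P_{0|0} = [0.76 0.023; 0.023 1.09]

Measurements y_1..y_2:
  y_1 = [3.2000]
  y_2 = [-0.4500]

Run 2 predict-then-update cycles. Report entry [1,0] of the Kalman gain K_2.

K[1,0] = 0.4058

step 1: x^-=[-0.9480, 1.8976]  P^-=[0.9114 0.0070; 0.0070 1.6787]  S=[1.4475]  K=[0.6309; 0.3180]  nu=[3.6356]  x^+=[1.3458, 3.0536]  P^+=[0.3352 -0.2834; -0.2834 1.5324]
step 2: x^-=[1.5388, 3.1803]  P^-=[0.4302 -0.2631; -0.2631 2.2726]  S=[0.8639]  K=[0.4158; 0.4058]  nu=[-2.8475]  x^+=[0.3548, 2.0248]  P^+=[0.2809 -0.4088; -0.4088 2.1304]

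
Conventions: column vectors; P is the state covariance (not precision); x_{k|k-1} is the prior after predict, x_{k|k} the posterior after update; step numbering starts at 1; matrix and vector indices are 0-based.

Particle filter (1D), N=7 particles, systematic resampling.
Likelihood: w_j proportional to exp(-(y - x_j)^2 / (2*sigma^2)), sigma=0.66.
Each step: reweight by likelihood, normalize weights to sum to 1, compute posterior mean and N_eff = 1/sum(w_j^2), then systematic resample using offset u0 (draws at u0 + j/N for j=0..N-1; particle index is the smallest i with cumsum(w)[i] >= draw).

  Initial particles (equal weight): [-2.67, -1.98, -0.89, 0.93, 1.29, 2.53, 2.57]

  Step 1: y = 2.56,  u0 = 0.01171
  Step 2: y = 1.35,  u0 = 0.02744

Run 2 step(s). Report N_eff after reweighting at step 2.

step 1: w=[0.0000, 0.0000, 0.0000, 0.0215, 0.0713, 0.4534, 0.4538]  mean=2.4254  Neff=2.3977  idx=[3, 5, 5, 5, 6, 6, 6]
step 2: w=[0.4152, 0.1028, 0.1028, 0.1028, 0.0921, 0.0921, 0.0921]  mean=1.8767  Neff=4.3558  idx=[0, 0, 0, 1, 2, 4, 5]

N_eff = 4.3558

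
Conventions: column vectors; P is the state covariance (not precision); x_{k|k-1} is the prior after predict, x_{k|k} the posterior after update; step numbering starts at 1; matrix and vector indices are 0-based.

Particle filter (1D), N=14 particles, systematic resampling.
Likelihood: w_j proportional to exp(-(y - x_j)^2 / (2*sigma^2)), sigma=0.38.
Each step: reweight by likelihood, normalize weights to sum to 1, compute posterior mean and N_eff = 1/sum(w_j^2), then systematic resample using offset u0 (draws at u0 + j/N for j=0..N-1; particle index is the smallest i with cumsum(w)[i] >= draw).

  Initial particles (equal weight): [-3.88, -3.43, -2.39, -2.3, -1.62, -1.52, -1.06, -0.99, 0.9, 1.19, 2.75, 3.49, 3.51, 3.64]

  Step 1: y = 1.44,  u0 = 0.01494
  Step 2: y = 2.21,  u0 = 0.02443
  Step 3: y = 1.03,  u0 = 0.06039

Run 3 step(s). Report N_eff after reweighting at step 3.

step 1: w=[0.0000, 0.0000, 0.0000, 0.0000, 0.0000, 0.0000, 0.0000, 0.0000, 0.3108, 0.6870, 0.0022, 0.0000, 0.0000, 0.0000]  mean=1.1034  Neff=1.7589  idx=[8, 8, 8, 8, 8, 9, 9, 9, 9, 9, 9, 9, 9, 9]
step 2: w=[0.0102, 0.0102, 0.0102, 0.0102, 0.0102, 0.1055, 0.1055, 0.1055, 0.1055, 0.1055, 0.1055, 0.1055, 0.1055, 0.1055]  mean=1.1753  Neff=9.9381  idx=[2, 5, 6, 6, 7, 8, 8, 9, 10, 10, 11, 12, 12, 13]
step 3: w=[0.0735, 0.0713, 0.0713, 0.0713, 0.0713, 0.0713, 0.0713, 0.0713, 0.0713, 0.0713, 0.0713, 0.0713, 0.0713, 0.0713]  mean=1.1687  Neff=13.9991  idx=[0, 1, 2, 3, 4, 5, 6, 7, 8, 9, 10, 11, 12, 13]

N_eff = 13.9991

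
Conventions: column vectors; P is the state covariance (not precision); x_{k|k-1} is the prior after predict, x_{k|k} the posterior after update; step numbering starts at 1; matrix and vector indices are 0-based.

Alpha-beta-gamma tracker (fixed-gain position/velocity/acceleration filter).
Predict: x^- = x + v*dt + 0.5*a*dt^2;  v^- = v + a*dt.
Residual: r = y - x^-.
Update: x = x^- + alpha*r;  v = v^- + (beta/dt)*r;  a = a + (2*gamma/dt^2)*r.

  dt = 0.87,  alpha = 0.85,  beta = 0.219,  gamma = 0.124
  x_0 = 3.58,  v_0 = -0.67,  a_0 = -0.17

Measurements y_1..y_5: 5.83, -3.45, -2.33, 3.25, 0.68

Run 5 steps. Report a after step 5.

step 1: x_pred=2.9328  r=2.8972  x^+=5.3954  v^+=-0.0886  a^+=0.7793
step 2: x_pred=5.6133  r=-9.0633  x^+=-2.0905  v^+=-1.6921  a^+=-2.1903
step 3: x_pred=-4.3915  r=2.0615  x^+=-2.6392  v^+=-3.0787  a^+=-1.5148
step 4: x_pred=-5.8910  r=9.1410  x^+=1.8789  v^+=-2.0956  a^+=1.4802
step 5: x_pred=0.6159  r=0.0641  x^+=0.6704  v^+=-0.7917  a^+=1.5012

a_post = 1.5012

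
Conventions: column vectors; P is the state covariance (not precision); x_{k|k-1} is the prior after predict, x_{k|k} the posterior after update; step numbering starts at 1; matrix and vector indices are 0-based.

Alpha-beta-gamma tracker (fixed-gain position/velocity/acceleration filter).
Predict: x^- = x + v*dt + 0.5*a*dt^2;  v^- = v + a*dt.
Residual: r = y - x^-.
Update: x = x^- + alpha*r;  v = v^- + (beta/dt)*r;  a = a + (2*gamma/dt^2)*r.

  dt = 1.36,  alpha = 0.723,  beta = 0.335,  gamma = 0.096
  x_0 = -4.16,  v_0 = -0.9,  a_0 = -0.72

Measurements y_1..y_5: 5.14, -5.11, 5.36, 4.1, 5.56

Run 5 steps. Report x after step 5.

step 1: x_pred=-6.0499  r=11.1899  x^+=2.0404  v^+=0.8771  a^+=0.4416
step 2: x_pred=3.6417  r=-8.7517  x^+=-2.6858  v^+=-0.6781  a^+=-0.4669
step 3: x_pred=-4.0398  r=9.3998  x^+=2.7563  v^+=1.0023  a^+=0.5089
step 4: x_pred=4.5900  r=-0.4900  x^+=4.2357  v^+=1.5737  a^+=0.4580
step 5: x_pred=6.7995  r=-1.2395  x^+=5.9033  v^+=1.8912  a^+=0.3293

x_post = 5.9033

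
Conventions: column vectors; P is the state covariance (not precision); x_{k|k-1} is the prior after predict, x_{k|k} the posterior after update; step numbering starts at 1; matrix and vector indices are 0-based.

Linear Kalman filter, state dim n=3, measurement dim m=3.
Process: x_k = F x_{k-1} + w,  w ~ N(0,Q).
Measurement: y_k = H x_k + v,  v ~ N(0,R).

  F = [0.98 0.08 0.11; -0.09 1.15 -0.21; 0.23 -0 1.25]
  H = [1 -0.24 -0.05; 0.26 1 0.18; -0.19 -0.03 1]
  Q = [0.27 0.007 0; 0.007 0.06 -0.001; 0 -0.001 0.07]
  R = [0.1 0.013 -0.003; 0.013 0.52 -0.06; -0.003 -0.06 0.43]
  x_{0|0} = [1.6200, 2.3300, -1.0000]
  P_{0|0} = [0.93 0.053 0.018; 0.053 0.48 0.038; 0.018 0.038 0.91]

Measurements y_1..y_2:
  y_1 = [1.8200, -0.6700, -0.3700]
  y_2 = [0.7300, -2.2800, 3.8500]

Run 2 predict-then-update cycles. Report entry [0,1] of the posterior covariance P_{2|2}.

step 1: x^-=[1.6640, 2.7437, -0.8774]  P^-=[1.1901 0.0077 0.3620; 0.0077 0.7138 -0.1934; 0.3620 -0.1934 1.5514]  S=[1.2905 0.2229 0.1102; 0.2229 1.3328 0.0269; 0.1102 0.0269 1.8991]  K=[0.8811 0.1391 0.0184; -0.2044 0.5474 -0.1098; 0.1749 0.0902 0.7723]  nu=[0.7706, -3.6884, 0.9059]  x^+=[1.8464, 0.4678, -0.3757]  P^+=[0.1034 0.0526 0.0181; 0.0526 0.2858 -0.0609; 0.0181 -0.0609 0.3278]
step 2: x^-=[1.8056, 0.4507, -0.0450]  P^-=[0.3862 0.0649 0.0859; 0.0649 0.4725 -0.1657; 0.0859 -0.1657 0.5980]  S=[0.4712 0.0852 0.0244; 0.0852 1.0201 -0.1438; 0.0244 -0.1438 1.0204]  K=[0.7561 0.1152 0.0086; -0.1599 0.4467 -0.1216; 0.1677 0.0321 0.5755]  nu=[-0.9697, -3.1921, 4.2516]  x^+=[0.7410, -1.3370, 2.1365]  P^+=[0.0883 0.0440 0.0126; 0.0440 0.2374 -0.0631; 0.0126 -0.0631 0.2455]

P_post[0,1] = 0.0440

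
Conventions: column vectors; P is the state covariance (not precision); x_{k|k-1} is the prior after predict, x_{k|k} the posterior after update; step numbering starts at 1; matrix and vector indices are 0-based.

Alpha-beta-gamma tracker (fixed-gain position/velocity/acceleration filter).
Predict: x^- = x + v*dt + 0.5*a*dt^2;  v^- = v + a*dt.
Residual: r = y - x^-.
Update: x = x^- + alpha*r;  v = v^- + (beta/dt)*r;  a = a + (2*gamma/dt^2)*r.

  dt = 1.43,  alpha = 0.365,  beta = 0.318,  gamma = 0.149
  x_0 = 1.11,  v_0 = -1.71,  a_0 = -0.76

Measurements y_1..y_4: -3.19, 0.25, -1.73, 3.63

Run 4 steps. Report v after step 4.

v_post = 3.0530

step 1: x_pred=-2.1124  r=-1.0776  x^+=-2.5057  v^+=-3.0364  a^+=-0.9170
step 2: x_pred=-7.7854  r=8.0354  x^+=-4.8525  v^+=-2.5609  a^+=0.2539
step 3: x_pred=-8.2550  r=6.5250  x^+=-5.8733  v^+=-0.7468  a^+=1.2048
step 4: x_pred=-5.7093  r=9.3393  x^+=-2.3005  v^+=3.0530  a^+=2.5658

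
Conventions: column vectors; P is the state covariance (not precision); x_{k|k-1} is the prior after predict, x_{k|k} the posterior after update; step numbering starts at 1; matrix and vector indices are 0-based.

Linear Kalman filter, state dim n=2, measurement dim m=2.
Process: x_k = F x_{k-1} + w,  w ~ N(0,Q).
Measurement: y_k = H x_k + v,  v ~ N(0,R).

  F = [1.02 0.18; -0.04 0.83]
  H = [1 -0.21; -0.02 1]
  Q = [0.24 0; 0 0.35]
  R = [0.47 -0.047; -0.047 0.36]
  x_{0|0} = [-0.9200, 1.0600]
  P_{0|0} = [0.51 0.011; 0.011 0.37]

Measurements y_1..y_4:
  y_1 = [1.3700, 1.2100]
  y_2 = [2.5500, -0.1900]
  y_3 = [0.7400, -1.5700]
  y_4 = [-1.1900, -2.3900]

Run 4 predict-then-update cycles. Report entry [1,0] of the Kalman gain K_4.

K[1,0] = 0.0051

step 1: x^-=[-0.7476, 0.9166]  P^-=[0.7866 0.0437; 0.0437 0.6050]  S=[1.2650 -0.1459; -0.1459 0.9635]  K=[0.6289 0.1243; 0.0065 0.6280]  nu=[2.3101, 0.2784]  x^+=[0.7399, 1.1066]  P^+=[0.2942 0.0211; 0.0211 0.2262]
step 2: x^-=[0.9539, 0.8888]  P^-=[0.5611 0.0395; 0.0395 0.5049]  S=[1.0368 -0.1246; -0.1246 0.8635]  K=[0.5466 0.1116; 0.0061 0.5846]  nu=[1.7828, -1.0598]  x^+=[1.8101, 0.2801]  P^+=[0.2558 0.0196; 0.0196 0.2106]
step 3: x^-=[1.8967, 0.1601]  P^-=[0.5201 0.0375; 0.0375 0.4942]  S=[0.9962 -0.1235; -0.1235 0.8529]  K=[0.5276 0.1082; 0.0053 0.5793]  nu=[-1.1231, -1.6921]  x^+=[1.1211, -0.8261]  P^+=[0.2469 0.0191; 0.0191 0.2087]
step 4: x^-=[0.9948, -0.7305]  P^-=[0.5107 0.0371; 0.0371 0.4929]  S=[0.9868 -0.1234; -0.1234 0.8516]  K=[0.5230 0.1074; 0.0051 0.5786]  nu=[-2.3382, -1.6396]  x^+=[-0.4042, -1.6912]  P^+=[0.2448 0.0190; 0.0190 0.2085]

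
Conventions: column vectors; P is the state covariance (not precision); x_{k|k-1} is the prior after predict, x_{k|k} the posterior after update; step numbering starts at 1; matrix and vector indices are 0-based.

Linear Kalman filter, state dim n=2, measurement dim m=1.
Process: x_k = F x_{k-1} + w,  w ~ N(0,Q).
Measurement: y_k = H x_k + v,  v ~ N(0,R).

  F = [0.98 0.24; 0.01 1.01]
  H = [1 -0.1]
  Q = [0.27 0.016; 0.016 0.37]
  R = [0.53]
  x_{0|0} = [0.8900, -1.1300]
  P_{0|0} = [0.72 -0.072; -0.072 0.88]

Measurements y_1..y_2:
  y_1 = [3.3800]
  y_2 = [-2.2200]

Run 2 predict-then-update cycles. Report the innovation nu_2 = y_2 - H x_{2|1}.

step 1: x^-=[0.6010, -1.1324]  P^-=[0.9783 0.1649; 0.1649 1.2663]  S=[1.4880]  K=[0.6464; 0.0257]  nu=[2.6658]  x^+=[2.3241, -1.0638]  P^+=[0.3566 0.1402; 0.1402 1.2653]
step 2: x^-=[2.0223, -1.0512]  P^-=[0.7513 0.4653; 0.4653 1.6636]  S=[1.2049]  K=[0.5849; 0.2481]  nu=[-4.3474]  x^+=[-0.5206, -2.1298]  P^+=[0.3391 0.2904; 0.2904 1.5895]

innov = [-4.3474]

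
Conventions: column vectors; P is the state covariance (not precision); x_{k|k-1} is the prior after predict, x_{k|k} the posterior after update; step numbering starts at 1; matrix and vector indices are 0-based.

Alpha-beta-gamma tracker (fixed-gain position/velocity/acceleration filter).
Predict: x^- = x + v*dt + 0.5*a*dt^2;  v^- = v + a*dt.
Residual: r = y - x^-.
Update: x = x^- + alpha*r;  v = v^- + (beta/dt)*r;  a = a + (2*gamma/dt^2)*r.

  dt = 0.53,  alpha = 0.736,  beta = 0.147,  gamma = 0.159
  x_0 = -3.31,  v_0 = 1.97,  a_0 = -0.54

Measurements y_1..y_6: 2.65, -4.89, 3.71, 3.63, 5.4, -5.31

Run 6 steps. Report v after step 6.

step 1: x_pred=-2.3417  r=4.9917  x^+=1.3322  v^+=3.0683  a^+=5.1110
step 2: x_pred=3.6762  r=-8.5662  x^+=-2.6285  v^+=3.4012  a^+=-4.5866
step 3: x_pred=-1.4700  r=5.1800  x^+=2.3425  v^+=2.4071  a^+=1.2776
step 4: x_pred=3.7977  r=-0.1677  x^+=3.6743  v^+=3.0377  a^+=1.0878
step 5: x_pred=5.4370  r=-0.0370  x^+=5.4098  v^+=3.6040  a^+=1.0459
step 6: x_pred=7.4668  r=-12.7768  x^+=-1.9369  v^+=0.6146  a^+=-13.4184

v_post = 0.6146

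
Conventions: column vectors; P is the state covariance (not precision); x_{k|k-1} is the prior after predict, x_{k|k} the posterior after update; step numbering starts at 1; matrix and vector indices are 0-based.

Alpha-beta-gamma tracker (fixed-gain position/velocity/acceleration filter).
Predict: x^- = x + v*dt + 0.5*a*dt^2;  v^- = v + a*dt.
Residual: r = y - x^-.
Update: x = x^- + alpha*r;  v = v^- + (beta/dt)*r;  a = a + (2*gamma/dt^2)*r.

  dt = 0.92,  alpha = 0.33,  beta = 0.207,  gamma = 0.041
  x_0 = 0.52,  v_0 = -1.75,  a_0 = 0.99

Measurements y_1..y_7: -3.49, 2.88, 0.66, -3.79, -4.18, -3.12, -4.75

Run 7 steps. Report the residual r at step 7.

step 1: x_pred=-0.6710  r=-2.8190  x^+=-1.6013  v^+=-1.4735  a^+=0.7169
step 2: x_pred=-2.6535  r=5.5335  x^+=-0.8274  v^+=0.4311  a^+=1.2530
step 3: x_pred=0.0994  r=0.5606  x^+=0.2844  v^+=1.7100  a^+=1.3073
step 4: x_pred=2.4109  r=-6.2009  x^+=0.3646  v^+=1.5175  a^+=0.7065
step 5: x_pred=2.0597  r=-6.2397  x^+=0.0006  v^+=0.7636  a^+=0.1020
step 6: x_pred=0.7463  r=-3.8663  x^+=-0.5296  v^+=-0.0124  a^+=-0.2725
step 7: x_pred=-0.6564  r=-4.0936  x^+=-2.0073  v^+=-1.1842  a^+=-0.6691

resid = -4.0936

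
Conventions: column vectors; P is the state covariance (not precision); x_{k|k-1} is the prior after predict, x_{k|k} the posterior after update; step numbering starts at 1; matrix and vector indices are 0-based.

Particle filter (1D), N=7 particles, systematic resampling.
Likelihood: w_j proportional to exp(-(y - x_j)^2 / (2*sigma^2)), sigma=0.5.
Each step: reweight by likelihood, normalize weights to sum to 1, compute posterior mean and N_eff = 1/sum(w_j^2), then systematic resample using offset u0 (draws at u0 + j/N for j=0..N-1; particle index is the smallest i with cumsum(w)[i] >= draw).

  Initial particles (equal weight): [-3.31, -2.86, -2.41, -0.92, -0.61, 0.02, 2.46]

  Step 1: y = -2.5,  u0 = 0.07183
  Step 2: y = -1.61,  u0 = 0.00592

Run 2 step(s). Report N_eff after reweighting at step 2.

N_eff = 3.9500

step 1: w=[0.1325, 0.3797, 0.4841, 0.0033, 0.0004, 0.0000, 0.0000]  mean=-2.6944  Neff=2.5247  idx=[0, 1, 1, 1, 2, 2, 2]
step 2: w=[0.0032, 0.0453, 0.0453, 0.0453, 0.2869, 0.2869, 0.2869]  mean=-2.4741  Neff=3.9500  idx=[1, 4, 4, 5, 5, 6, 6]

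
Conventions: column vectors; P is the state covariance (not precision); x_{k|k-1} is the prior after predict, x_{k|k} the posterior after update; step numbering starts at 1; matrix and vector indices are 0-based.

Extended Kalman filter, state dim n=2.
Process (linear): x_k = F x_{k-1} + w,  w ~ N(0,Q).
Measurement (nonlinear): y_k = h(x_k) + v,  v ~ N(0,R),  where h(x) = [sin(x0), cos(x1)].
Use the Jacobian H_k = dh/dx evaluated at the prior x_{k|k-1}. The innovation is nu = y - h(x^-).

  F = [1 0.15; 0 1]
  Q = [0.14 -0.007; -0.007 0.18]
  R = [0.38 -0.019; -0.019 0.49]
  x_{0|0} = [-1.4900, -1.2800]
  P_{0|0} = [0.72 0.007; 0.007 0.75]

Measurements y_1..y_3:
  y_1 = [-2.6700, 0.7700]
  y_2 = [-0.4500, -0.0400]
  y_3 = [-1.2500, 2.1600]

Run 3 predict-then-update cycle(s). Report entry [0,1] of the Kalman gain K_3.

K[0,1] = 0.0842

step 1: x^-=[-1.6820, -1.2800]  P^-=[0.8790 0.1125; 0.1125 0.9300]  H_jac=[-0.1110 0.0000; 0.0000 0.9580]  S=[0.3908 -0.0310; -0.0310 1.3435]  K=[-0.2437 0.0746; 0.0206 0.6636]  nu=[-1.6762, 0.4833]  x^+=[-1.2375, -0.9939]  P^+=[0.8472 0.0430; 0.0430 0.3390]
step 2: x^-=[-1.3866, -0.9939]  P^-=[1.0077 0.0868; 0.0868 0.5190]  H_jac=[0.1832 0.0000; 0.0000 0.8381]  S=[0.4138 -0.0057; -0.0057 0.8546]  K=[0.4473 0.0881; 0.0454 0.5093]  nu=[0.5331, -0.5855]  x^+=[-1.1998, -1.2678]  P^+=[0.9187 0.0414; 0.0414 0.2967]
step 3: x^-=[-1.3899, -1.2678]  P^-=[1.0778 0.0789; 0.0789 0.4767]  H_jac=[0.1799 0.0000; 0.0000 0.9545]  S=[0.4149 -0.0055; -0.0055 0.9243]  K=[0.4684 0.0842; 0.0407 0.4925]  nu=[-0.2663, 1.8617]  x^+=[-1.3579, -0.3618]  P^+=[0.9807 0.0339; 0.0339 0.2520]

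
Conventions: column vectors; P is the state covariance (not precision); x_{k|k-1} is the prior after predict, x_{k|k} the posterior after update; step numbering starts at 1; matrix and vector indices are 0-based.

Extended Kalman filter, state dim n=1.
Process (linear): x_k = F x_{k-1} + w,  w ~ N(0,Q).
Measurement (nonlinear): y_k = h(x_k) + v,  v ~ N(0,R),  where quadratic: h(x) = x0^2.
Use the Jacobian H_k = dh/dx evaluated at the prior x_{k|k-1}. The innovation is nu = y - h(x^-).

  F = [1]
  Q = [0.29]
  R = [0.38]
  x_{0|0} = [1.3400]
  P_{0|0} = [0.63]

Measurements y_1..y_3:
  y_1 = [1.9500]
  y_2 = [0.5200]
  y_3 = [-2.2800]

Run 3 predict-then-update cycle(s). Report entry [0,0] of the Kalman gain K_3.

K[0,0] = 0.4003

step 1: x^-=[1.3400]  P^-=[0.9200]  H_jac=[2.6800]  S=[6.9878]  K=[0.3528]  nu=[0.1544]  x^+=[1.3945]  P^+=[0.0500]
step 2: x^-=[1.3945]  P^-=[0.3400]  H_jac=[2.7890]  S=[3.0249]  K=[0.3135]  nu=[-1.4246]  x^+=[0.9479]  P^+=[0.0427]
step 3: x^-=[0.9479]  P^-=[0.3327]  H_jac=[1.8957]  S=[1.5757]  K=[0.4003]  nu=[-3.1784]  x^+=[-0.3244]  P^+=[0.0802]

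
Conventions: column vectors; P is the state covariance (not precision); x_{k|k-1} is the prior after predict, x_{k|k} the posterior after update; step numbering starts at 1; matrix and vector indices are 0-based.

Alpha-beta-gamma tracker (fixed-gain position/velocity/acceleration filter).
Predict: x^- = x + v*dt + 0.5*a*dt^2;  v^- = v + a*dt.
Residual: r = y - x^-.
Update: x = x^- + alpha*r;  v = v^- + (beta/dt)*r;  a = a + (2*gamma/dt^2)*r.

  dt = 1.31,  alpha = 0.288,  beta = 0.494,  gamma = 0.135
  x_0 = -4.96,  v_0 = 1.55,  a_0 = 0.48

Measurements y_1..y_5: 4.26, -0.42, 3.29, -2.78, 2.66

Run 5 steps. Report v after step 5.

step 1: x_pred=-2.5176  r=6.7776  x^+=-0.5657  v^+=4.7346  a^+=1.5463
step 2: x_pred=6.9635  r=-7.3835  x^+=4.8371  v^+=3.9760  a^+=0.3847
step 3: x_pred=10.3757  r=-7.0857  x^+=8.3351  v^+=1.8079  a^+=-0.7302
step 4: x_pred=10.0769  r=-12.8569  x^+=6.3741  v^+=-3.9969  a^+=-2.7530
step 5: x_pred=-1.2240  r=3.8840  x^+=-0.1054  v^+=-6.1387  a^+=-2.1419

v_post = -6.1387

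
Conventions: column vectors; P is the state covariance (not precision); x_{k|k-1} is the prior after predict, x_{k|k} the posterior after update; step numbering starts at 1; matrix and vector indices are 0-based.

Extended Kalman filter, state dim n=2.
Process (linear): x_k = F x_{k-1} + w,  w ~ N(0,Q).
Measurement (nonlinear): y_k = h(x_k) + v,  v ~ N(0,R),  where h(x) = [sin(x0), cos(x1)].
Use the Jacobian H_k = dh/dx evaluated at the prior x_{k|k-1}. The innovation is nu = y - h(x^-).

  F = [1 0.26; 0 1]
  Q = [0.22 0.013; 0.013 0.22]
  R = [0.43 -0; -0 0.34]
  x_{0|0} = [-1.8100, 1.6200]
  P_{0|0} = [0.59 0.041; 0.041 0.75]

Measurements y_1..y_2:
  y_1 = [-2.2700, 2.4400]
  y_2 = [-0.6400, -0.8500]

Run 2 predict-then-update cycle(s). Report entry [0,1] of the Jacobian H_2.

H_jac[0,1] = 0.0000

step 1: x^-=[-1.3888, 1.6200]  P^-=[0.8820 0.2490; 0.2490 0.9700]  H_jac=[0.1810 0.0000; 0.0000 -0.9988]  S=[0.4589 -0.0450; -0.0450 1.3077]  K=[0.3303 -0.1788; 0.0256 -0.7400]  nu=[-1.2865, 2.4892]  x^+=[-2.2589, -0.2550]  P^+=[0.7848 0.0609; 0.0609 0.2519]
step 2: x^-=[-2.3252, -0.2550]  P^-=[1.0535 0.1394; 0.1394 0.4719]  H_jac=[-0.6848 0.0000; 0.0000 0.2522]  S=[0.9241 -0.0241; -0.0241 0.3700]  K=[-0.7796 0.0443; -0.0951 0.3155]  nu=[0.0887, -1.8177]  x^+=[-2.4748, -0.8369]  P^+=[0.4895 0.0597; 0.0597 0.4253]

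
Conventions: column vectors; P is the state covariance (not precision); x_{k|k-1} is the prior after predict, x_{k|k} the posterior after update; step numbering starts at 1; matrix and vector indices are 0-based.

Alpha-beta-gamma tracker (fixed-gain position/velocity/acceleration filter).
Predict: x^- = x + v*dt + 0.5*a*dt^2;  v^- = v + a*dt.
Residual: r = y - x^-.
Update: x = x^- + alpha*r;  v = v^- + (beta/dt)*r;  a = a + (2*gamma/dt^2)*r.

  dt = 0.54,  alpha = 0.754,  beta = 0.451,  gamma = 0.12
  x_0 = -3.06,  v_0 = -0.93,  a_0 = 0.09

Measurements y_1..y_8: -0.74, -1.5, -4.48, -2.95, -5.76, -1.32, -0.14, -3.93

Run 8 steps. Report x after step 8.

step 1: x_pred=-3.5491  r=2.8091  x^+=-1.4310  v^+=1.4647  a^+=2.4020
step 2: x_pred=-0.2899  r=-1.2101  x^+=-1.2023  v^+=1.7511  a^+=1.4060
step 3: x_pred=-0.0517  r=-4.4283  x^+=-3.3906  v^+=-1.1881  a^+=-2.2387
step 4: x_pred=-4.3586  r=1.4086  x^+=-3.2965  v^+=-1.2205  a^+=-1.0793
step 5: x_pred=-4.1130  r=-1.6470  x^+=-5.3548  v^+=-3.1789  a^+=-2.4349
step 6: x_pred=-7.4265  r=6.1065  x^+=-2.8222  v^+=0.6062  a^+=2.5910
step 7: x_pred=-2.1171  r=1.9771  x^+=-0.6264  v^+=3.6566  a^+=4.2182
step 8: x_pred=1.9632  r=-5.8932  x^+=-2.4803  v^+=1.0125  a^+=-0.6322

x_post = -2.4803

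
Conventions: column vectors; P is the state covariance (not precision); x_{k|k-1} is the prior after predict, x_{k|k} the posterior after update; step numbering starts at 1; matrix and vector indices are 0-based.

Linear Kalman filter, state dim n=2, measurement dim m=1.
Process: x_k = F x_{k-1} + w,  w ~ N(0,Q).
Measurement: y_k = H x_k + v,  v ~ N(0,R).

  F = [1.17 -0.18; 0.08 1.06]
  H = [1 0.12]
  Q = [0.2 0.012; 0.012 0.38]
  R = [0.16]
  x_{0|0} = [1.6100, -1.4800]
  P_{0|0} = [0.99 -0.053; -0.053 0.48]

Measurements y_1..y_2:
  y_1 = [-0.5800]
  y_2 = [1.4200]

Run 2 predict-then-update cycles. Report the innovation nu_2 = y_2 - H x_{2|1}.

step 1: x^-=[2.1501, -1.4400]  P^-=[1.5931 -0.0519; -0.0519 0.9167]  S=[1.7538]  K=[0.9048; 0.0331]  nu=[-2.5573]  x^+=[-0.1637, -1.5247]  P^+=[0.1573 -0.1045; -0.1045 0.9147]
step 2: x^-=[0.0829, -1.6293]  P^-=[0.4890 -0.2759; -0.2759 1.3911]  S=[0.6028]  K=[0.7563; -0.1807]  nu=[1.5326]  x^+=[1.2419, -1.9063]  P^+=[0.1442 -0.1935; -0.1935 1.3714]

innov = [1.5326]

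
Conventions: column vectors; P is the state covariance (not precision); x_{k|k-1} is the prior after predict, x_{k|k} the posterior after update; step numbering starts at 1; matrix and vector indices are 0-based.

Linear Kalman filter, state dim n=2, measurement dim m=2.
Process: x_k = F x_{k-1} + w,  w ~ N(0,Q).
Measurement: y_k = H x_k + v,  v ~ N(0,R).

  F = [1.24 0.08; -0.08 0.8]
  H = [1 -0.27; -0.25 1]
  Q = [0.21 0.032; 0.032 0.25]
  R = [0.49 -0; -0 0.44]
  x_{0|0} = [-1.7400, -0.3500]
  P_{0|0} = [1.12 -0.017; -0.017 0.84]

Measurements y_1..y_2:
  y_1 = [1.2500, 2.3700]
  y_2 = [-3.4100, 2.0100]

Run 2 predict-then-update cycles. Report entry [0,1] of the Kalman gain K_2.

step 1: x^-=[-2.1856, -0.1408]  P^-=[1.9341 -0.0421; -0.0421 0.7969]  S=[2.5049 -0.7436; -0.7436 1.3789]  K=[0.7900 0.0448; 0.0847 0.6313]  nu=[3.3976, 1.9644]  x^+=[0.5865, 1.3871]  P^+=[0.4208 0.1249; 0.1249 0.3090]
step 2: x^-=[0.8382, 1.0627]  P^-=[0.8838 0.1332; 0.1332 0.4345]  S=[1.3336 -0.1961; -0.1961 0.8631]  K=[0.6423 0.0442; 0.0830 0.4837]  nu=[-3.9612, 1.1568]  x^+=[-1.6549, 1.2934]  P^+=[0.3431 0.1052; 0.1052 0.2391]

K[0,1] = 0.0442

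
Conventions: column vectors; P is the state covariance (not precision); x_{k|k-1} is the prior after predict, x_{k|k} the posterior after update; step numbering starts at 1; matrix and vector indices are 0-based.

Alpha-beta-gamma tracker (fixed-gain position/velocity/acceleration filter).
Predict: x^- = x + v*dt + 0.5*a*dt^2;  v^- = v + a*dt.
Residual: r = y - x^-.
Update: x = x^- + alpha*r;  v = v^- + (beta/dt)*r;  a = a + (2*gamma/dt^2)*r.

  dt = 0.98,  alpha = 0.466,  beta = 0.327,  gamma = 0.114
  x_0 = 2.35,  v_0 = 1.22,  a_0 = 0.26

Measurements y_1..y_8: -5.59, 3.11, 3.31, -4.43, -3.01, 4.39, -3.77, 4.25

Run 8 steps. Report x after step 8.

x_post = 2.0526

step 1: x_pred=3.6705  r=-9.2605  x^+=-0.6449  v^+=-1.6152  a^+=-1.9384
step 2: x_pred=-3.1586  r=6.2686  x^+=-0.2374  v^+=-1.4232  a^+=-0.4503
step 3: x_pred=-1.8484  r=5.1584  x^+=0.5554  v^+=-0.1432  a^+=0.7743
step 4: x_pred=0.7869  r=-5.2169  x^+=-1.6442  v^+=-1.1251  a^+=-0.4642
step 5: x_pred=-2.9697  r=-0.0403  x^+=-2.9885  v^+=-1.5935  a^+=-0.4737
step 6: x_pred=-4.7775  r=9.1675  x^+=-0.5055  v^+=1.0012  a^+=1.7026
step 7: x_pred=1.2934  r=-5.0634  x^+=-1.0662  v^+=0.9803  a^+=0.5006
step 8: x_pred=0.1349  r=4.1151  x^+=2.0526  v^+=2.8440  a^+=1.4775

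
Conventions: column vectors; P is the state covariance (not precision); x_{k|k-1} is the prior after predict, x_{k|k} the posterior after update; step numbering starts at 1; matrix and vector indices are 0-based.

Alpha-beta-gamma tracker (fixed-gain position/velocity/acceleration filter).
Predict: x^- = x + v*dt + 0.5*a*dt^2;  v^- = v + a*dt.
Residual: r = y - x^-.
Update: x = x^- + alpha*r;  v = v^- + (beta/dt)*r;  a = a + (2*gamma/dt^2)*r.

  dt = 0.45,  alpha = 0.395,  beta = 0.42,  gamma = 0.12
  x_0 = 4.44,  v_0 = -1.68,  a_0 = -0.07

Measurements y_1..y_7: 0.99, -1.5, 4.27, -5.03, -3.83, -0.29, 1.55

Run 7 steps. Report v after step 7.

v_post = 8.1602

step 1: x_pred=3.6769  r=-2.6869  x^+=2.6156  v^+=-4.2193  a^+=-3.2545
step 2: x_pred=0.3874  r=-1.8874  x^+=-0.3581  v^+=-7.4454  a^+=-5.4914
step 3: x_pred=-4.2645  r=8.5345  x^+=-0.8934  v^+=-1.9509  a^+=4.6236
step 4: x_pred=-1.3032  r=-3.7268  x^+=-2.7753  v^+=-3.3487  a^+=0.2066
step 5: x_pred=-4.2612  r=0.4312  x^+=-4.0909  v^+=-2.8532  a^+=0.7177
step 6: x_pred=-5.3022  r=5.0122  x^+=-3.3224  v^+=2.1478  a^+=6.6581
step 7: x_pred=-1.6817  r=3.2317  x^+=-0.4052  v^+=8.1602  a^+=10.4882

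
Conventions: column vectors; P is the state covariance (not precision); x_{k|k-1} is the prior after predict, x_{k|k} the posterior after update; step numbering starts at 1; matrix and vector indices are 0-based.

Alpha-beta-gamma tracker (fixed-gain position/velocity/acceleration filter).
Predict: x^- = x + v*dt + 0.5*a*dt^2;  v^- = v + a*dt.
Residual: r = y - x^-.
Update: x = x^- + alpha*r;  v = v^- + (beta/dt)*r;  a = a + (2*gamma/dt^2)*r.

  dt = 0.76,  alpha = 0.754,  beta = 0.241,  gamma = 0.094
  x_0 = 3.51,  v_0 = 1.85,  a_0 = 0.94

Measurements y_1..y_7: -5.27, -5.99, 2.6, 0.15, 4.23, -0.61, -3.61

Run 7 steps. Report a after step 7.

step 1: x_pred=5.1875  r=-10.4575  x^+=-2.6975  v^+=-0.7517  a^+=-2.4637
step 2: x_pred=-3.9803  r=-2.0097  x^+=-5.4956  v^+=-3.2615  a^+=-3.1179
step 3: x_pred=-8.8748  r=11.4748  x^+=-0.2228  v^+=-1.9923  a^+=0.6170
step 4: x_pred=-1.5588  r=1.7088  x^+=-0.2704  v^+=-0.9816  a^+=1.1732
step 5: x_pred=-0.6775  r=4.9075  x^+=3.0227  v^+=1.4663  a^+=2.7705
step 6: x_pred=4.9372  r=-5.5472  x^+=0.7546  v^+=1.8128  a^+=0.9650
step 7: x_pred=2.4110  r=-6.0210  x^+=-2.1288  v^+=0.6369  a^+=-0.9948

a_post = -0.9948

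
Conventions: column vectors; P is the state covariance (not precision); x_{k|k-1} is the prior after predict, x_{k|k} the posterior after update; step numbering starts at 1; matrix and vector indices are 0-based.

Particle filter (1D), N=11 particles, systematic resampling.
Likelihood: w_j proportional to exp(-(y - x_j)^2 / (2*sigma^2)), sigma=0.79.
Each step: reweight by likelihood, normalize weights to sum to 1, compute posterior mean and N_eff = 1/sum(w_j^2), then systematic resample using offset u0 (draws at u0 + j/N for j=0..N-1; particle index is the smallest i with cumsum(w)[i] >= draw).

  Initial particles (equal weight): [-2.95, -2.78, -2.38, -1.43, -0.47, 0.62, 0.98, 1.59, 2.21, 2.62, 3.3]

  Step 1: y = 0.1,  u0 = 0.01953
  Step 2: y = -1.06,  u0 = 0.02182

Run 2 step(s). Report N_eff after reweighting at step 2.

N_eff = 5.2132

step 1: w=[0.0002, 0.0005, 0.0029, 0.0618, 0.3108, 0.3247, 0.2168, 0.0681, 0.0114, 0.0025, 0.0001]  mean=0.3106  Neff=3.8805  idx=[3, 4, 4, 4, 5, 5, 5, 5, 6, 6, 7]
step 2: w=[0.2450, 0.2069, 0.2069, 0.2069, 0.0285, 0.0285, 0.0285, 0.0285, 0.0097, 0.0097, 0.0010]  mean=-0.5507  Neff=5.2132  idx=[0, 0, 0, 1, 1, 2, 2, 2, 3, 3, 6]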